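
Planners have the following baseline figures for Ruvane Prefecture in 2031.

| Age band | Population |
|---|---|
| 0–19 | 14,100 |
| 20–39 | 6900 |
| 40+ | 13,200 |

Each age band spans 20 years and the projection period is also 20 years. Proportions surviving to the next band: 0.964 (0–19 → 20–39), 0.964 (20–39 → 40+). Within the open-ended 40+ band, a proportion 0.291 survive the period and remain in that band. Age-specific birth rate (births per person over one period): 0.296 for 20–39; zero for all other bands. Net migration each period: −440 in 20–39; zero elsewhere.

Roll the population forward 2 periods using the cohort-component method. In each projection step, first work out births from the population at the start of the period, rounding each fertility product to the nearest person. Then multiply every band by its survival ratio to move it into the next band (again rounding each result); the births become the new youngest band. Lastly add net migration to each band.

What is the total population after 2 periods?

21153

— Period 1 —
Births: 6900 × 0.296 = 2042
20–39: 14100 × 0.964 = 13592
40+: 6900 × 0.964 + 13200 × 0.291 = 6652 + 3841 = 10493
Net migration: 20–39 − 440 → 13152
Giving 2042 / 13152 / 10493.
— Period 2 —
Births: 13152 × 0.296 = 3893
20–39: 2042 × 0.964 = 1968
40+: 13152 × 0.964 + 10493 × 0.291 = 12679 + 3053 = 15732
Net migration: 20–39 − 440 → 1528
Giving 3893 / 1528 / 15732.
Total after period 2: 3893 + 1528 + 15732 = 21153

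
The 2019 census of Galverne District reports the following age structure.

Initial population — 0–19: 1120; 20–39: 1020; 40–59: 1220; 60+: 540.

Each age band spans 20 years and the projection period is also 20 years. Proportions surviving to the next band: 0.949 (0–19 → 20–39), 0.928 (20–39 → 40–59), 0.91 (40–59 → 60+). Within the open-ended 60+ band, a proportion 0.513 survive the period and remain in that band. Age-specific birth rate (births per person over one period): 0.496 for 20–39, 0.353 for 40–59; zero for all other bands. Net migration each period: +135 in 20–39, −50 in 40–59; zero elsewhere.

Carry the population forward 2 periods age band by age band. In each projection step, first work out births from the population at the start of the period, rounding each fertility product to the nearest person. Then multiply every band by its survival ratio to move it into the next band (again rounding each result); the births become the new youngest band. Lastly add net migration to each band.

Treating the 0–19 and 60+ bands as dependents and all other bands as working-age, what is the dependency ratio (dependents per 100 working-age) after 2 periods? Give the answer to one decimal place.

— Period 1 —
Births: 1020 × 0.496 = 506 ; 1220 × 0.353 = 431 → total 937
20–39: 1120 × 0.949 = 1063
40–59: 1020 × 0.928 = 947
60+: 1220 × 0.91 + 540 × 0.513 = 1110 + 277 = 1387
Net migration: 20–39 + 135 → 1198; 40–59 − 50 → 897
Population now: 0–19=937, 20–39=1198, 40–59=897, 60+=1387
— Period 2 —
Births: 1198 × 0.496 = 594 ; 897 × 0.353 = 317 → total 911
20–39: 937 × 0.949 = 889
40–59: 1198 × 0.928 = 1112
60+: 897 × 0.91 + 1387 × 0.513 = 816 + 712 = 1528
Net migration: 20–39 + 135 → 1024; 40–59 − 50 → 1062
Population now: 0–19=911, 20–39=1024, 40–59=1062, 60+=1528
Dependents (band 0–19 + band 60+) = 911 + 1528 = 2439; working-age = 2086; ratio = 2439/2086 × 100 = 116.9

116.9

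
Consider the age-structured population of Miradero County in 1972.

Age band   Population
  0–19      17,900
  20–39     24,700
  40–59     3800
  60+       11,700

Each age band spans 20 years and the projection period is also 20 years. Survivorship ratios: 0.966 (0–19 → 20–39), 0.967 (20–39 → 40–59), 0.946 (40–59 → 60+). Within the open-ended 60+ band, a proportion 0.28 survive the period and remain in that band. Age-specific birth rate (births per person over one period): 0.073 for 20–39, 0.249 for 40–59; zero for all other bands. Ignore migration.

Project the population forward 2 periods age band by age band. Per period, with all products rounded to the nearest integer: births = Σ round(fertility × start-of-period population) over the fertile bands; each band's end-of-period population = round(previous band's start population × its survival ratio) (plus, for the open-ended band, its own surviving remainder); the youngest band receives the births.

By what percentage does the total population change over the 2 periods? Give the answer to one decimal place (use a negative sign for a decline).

Call the groups 1 to 4, youngest first.
After projecting period 1:
Births: 24700 * 0.073 = 1803, 3800 * 0.249 = 946 — total 2749
Group 2: 17900 * 0.966 = 17291
Group 3: 24700 * 0.967 = 23885
Group 4: 3800 * 0.946 + 11700 * 0.28 = 3595 + 3276 = 6871
Population now: 0–19=2749, 20–39=17291, 40–59=23885, 60+=6871
After projecting period 2:
Births: 17291 * 0.073 = 1262, 23885 * 0.249 = 5947 — total 7209
Group 2: 2749 * 0.966 = 2656
Group 3: 17291 * 0.967 = 16720
Group 4: 23885 * 0.946 + 6871 * 0.28 = 22595 + 1924 = 24519
Population now: 0–19=7209, 20–39=2656, 40–59=16720, 60+=24519
Total: 58100 → 51104; change = -6996; percentage change = -12.0%

-12.0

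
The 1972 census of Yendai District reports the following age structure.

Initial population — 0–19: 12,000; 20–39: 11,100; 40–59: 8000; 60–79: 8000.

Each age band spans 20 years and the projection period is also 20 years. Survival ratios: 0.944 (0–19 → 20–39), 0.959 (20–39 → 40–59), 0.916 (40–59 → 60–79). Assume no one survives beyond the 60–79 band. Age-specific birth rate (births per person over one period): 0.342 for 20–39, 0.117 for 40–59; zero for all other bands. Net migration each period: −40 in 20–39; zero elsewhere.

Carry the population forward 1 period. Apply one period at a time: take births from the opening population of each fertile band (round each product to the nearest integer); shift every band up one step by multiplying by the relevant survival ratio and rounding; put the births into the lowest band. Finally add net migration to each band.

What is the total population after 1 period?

Period 1.
Births: 11100 * 0.342 = 3796  |  8000 * 0.117 = 936 — total 4732
20–39: 12000 * 0.944 = 11328
40–59: 11100 * 0.959 = 10645
60–79: 8000 * 0.916 = 7328
Net migration: 20–39 − 40 → 11288
Population now: 0–19=4732, 20–39=11288, 40–59=10645, 60–79=7328
Total after period 1: 4732 + 11288 + 10645 + 7328 = 33993

33993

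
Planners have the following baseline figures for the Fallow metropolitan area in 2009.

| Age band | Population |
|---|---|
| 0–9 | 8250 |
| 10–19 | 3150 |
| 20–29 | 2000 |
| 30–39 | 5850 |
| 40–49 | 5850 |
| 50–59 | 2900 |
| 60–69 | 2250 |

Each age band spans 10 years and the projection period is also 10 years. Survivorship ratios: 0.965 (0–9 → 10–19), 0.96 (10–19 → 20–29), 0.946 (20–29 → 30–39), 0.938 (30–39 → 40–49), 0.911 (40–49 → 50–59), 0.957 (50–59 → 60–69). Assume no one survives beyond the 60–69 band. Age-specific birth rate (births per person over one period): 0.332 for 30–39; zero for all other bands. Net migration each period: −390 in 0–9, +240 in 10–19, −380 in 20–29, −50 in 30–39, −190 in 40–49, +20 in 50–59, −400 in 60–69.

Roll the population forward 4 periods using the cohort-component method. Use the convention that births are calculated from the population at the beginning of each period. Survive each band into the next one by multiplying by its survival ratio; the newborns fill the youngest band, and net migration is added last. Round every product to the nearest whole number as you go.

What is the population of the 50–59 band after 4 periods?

1941

Call the bands 1 to 7, youngest first.
After projecting period 1:
Births: 5850 * 0.332 = 1942
Band 2: 8250 * 0.965 = 7961
Band 3: 3150 * 0.96 = 3024
Band 4: 2000 * 0.946 = 1892
Band 5: 5850 * 0.938 = 5487
Band 6: 5850 * 0.911 = 5329
Band 7: 2900 * 0.957 = 2775
Net migration: Band 1 − 390 → 1552; Band 2 + 240 → 8201; Band 3 − 380 → 2644; Band 4 − 50 → 1842; Band 5 − 190 → 5297; Band 6 + 20 → 5349; Band 7 − 400 → 2375
→ [1552, 8201, 2644, 1842, 5297, 5349, 2375]
After projecting period 2:
Births: 1842 * 0.332 = 612
Band 2: 1552 * 0.965 = 1498
Band 3: 8201 * 0.96 = 7873
Band 4: 2644 * 0.946 = 2501
Band 5: 1842 * 0.938 = 1728
Band 6: 5297 * 0.911 = 4826
Band 7: 5349 * 0.957 = 5119
Net migration: Band 1 − 390 → 222; Band 2 + 240 → 1738; Band 3 − 380 → 7493; Band 4 − 50 → 2451; Band 5 − 190 → 1538; Band 6 + 20 → 4846; Band 7 − 400 → 4719
→ [222, 1738, 7493, 2451, 1538, 4846, 4719]
After projecting period 3:
Births: 2451 * 0.332 = 814
Band 2: 222 * 0.965 = 214
Band 3: 1738 * 0.96 = 1668
Band 4: 7493 * 0.946 = 7088
Band 5: 2451 * 0.938 = 2299
Band 6: 1538 * 0.911 = 1401
Band 7: 4846 * 0.957 = 4638
Net migration: Band 1 − 390 → 424; Band 2 + 240 → 454; Band 3 − 380 → 1288; Band 4 − 50 → 7038; Band 5 − 190 → 2109; Band 6 + 20 → 1421; Band 7 − 400 → 4238
→ [424, 454, 1288, 7038, 2109, 1421, 4238]
After projecting period 4:
Births: 7038 * 0.332 = 2337
Band 2: 424 * 0.965 = 409
Band 3: 454 * 0.96 = 436
Band 4: 1288 * 0.946 = 1218
Band 5: 7038 * 0.938 = 6602
Band 6: 2109 * 0.911 = 1921
Band 7: 1421 * 0.957 = 1360
Net migration: Band 1 − 390 → 1947; Band 2 + 240 → 649; Band 3 − 380 → 56; Band 4 − 50 → 1168; Band 5 − 190 → 6412; Band 6 + 20 → 1941; Band 7 − 400 → 960
→ [1947, 649, 56, 1168, 6412, 1941, 960]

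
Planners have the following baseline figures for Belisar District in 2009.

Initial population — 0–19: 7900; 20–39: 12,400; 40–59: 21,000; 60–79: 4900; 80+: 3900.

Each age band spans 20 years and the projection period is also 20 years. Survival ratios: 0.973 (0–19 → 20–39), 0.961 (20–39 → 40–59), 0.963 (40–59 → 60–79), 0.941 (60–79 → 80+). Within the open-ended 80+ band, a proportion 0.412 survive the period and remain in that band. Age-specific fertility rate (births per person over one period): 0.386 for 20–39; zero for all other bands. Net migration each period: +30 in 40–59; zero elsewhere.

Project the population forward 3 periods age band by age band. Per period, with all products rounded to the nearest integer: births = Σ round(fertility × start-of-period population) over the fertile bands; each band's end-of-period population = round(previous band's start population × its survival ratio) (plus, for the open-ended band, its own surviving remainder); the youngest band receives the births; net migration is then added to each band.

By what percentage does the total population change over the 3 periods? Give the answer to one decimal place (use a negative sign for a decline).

-28.0

(Bands numbered youngest = 1 to oldest = 5.)
[period 1]
Births: 12400 * 0.386 = 4786
Band 2: 7900 * 0.973 = 7687
Band 3: 12400 * 0.961 = 11916
Band 4: 21000 * 0.963 = 20223
Band 5: 4900 * 0.941 + 3900 * 0.412 = 4611 + 1607 = 6218
Net migration: Band 3 + 30 → 11946
→ [4786, 7687, 11946, 20223, 6218]
[period 2]
Births: 7687 * 0.386 = 2967
Band 2: 4786 * 0.973 = 4657
Band 3: 7687 * 0.961 = 7387
Band 4: 11946 * 0.963 = 11504
Band 5: 20223 * 0.941 + 6218 * 0.412 = 19030 + 2562 = 21592
Net migration: Band 3 + 30 → 7417
→ [2967, 4657, 7417, 11504, 21592]
[period 3]
Births: 4657 * 0.386 = 1798
Band 2: 2967 * 0.973 = 2887
Band 3: 4657 * 0.961 = 4475
Band 4: 7417 * 0.963 = 7143
Band 5: 11504 * 0.941 + 21592 * 0.412 = 10825 + 8896 = 19721
Net migration: Band 3 + 30 → 4505
→ [1798, 2887, 4505, 7143, 19721]
Total: 50100 → 36054; change = -14046; percentage change = -28.0%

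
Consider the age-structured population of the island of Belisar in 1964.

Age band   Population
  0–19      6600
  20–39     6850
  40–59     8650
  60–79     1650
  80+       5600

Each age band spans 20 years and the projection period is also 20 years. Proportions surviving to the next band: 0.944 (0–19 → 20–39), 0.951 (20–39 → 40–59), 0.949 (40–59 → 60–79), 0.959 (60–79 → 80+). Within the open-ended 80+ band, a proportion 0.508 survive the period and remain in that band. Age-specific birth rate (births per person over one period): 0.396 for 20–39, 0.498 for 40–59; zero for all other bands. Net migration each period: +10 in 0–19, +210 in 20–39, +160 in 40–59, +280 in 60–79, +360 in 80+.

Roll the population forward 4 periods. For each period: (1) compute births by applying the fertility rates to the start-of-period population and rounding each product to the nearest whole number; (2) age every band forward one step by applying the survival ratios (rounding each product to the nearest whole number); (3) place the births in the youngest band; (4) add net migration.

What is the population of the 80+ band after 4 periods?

[period 1]
Births: 6850 × 0.396 = 2713 ; 8650 × 0.498 = 4308 → 7021
20–39: 6600 × 0.944 = 6230
40–59: 6850 × 0.951 = 6514
60–79: 8650 × 0.949 = 8209
80+: 1650 × 0.959 + 5600 × 0.508 = 1582 + 2845 = 4427
Net migration: 0–19 + 10 → 7031; 20–39 + 210 → 6440; 40–59 + 160 → 6674; 60–79 + 280 → 8489; 80+ + 360 → 4787
→ [7031, 6440, 6674, 8489, 4787]
[period 2]
Births: 6440 × 0.396 = 2550 ; 6674 × 0.498 = 3324 → 5874
20–39: 7031 × 0.944 = 6637
40–59: 6440 × 0.951 = 6124
60–79: 6674 × 0.949 = 6334
80+: 8489 × 0.959 + 4787 × 0.508 = 8141 + 2432 = 10573
Net migration: 0–19 + 10 → 5884; 20–39 + 210 → 6847; 40–59 + 160 → 6284; 60–79 + 280 → 6614; 80+ + 360 → 10933
→ [5884, 6847, 6284, 6614, 10933]
[period 3]
Births: 6847 × 0.396 = 2711 ; 6284 × 0.498 = 3129 → 5840
20–39: 5884 × 0.944 = 5554
40–59: 6847 × 0.951 = 6511
60–79: 6284 × 0.949 = 5964
80+: 6614 × 0.959 + 10933 × 0.508 = 6343 + 5554 = 11897
Net migration: 0–19 + 10 → 5850; 20–39 + 210 → 5764; 40–59 + 160 → 6671; 60–79 + 280 → 6244; 80+ + 360 → 12257
→ [5850, 5764, 6671, 6244, 12257]
[period 4]
Births: 5764 × 0.396 = 2283 ; 6671 × 0.498 = 3322 → 5605
20–39: 5850 × 0.944 = 5522
40–59: 5764 × 0.951 = 5482
60–79: 6671 × 0.949 = 6331
80+: 6244 × 0.959 + 12257 × 0.508 = 5988 + 6227 = 12215
Net migration: 0–19 + 10 → 5615; 20–39 + 210 → 5732; 40–59 + 160 → 5642; 60–79 + 280 → 6611; 80+ + 360 → 12575
→ [5615, 5732, 5642, 6611, 12575]

12575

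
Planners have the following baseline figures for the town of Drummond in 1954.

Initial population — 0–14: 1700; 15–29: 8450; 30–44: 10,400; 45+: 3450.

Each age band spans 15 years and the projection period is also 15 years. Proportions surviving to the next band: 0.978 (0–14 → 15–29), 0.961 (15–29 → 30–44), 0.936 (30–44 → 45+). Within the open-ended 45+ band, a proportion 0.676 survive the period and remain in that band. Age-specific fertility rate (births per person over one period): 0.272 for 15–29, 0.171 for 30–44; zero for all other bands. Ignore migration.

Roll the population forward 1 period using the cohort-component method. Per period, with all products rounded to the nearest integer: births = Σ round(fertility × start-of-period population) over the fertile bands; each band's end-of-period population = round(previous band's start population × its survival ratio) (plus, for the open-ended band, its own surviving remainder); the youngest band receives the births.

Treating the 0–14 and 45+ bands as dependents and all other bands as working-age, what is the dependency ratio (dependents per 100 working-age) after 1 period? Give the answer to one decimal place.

165.0

— Period 1 —
Births: 8450 * 0.272 = 2298, 10400 * 0.171 = 1778 ⇒ total 4076
15–29: 1700 * 0.978 = 1663
30–44: 8450 * 0.961 = 8120
45+: 10400 * 0.936 + 3450 * 0.676 = 9734 + 2332 = 12066
Population now: 0–14=4076, 15–29=1663, 30–44=8120, 45+=12066
Dependents (band 0–14 + band 45+) = 4076 + 12066 = 16142; working-age = 9783; ratio = 16142/9783 × 100 = 165.0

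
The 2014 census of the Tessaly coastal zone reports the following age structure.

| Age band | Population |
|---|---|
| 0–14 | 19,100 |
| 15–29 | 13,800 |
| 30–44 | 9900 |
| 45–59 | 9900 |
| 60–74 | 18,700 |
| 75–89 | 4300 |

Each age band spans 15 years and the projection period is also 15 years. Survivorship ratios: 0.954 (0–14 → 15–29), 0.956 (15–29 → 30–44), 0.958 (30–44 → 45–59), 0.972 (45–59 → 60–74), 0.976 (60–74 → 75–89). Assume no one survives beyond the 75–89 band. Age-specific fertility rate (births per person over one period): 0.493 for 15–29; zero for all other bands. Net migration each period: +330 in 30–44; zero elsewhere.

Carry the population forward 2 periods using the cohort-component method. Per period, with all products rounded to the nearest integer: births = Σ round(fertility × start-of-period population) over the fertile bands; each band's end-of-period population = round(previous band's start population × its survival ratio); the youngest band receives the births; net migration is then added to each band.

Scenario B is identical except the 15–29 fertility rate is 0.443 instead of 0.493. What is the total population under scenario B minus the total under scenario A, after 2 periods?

After projecting period 1:
Births: 13800 × 0.493 = 6803
15–29: 19100 × 0.954 = 18221
30–44: 13800 × 0.956 = 13193
45–59: 9900 × 0.958 = 9484
60–74: 9900 × 0.972 = 9623
75–89: 18700 × 0.976 = 18251
Net migration: 30–44 + 330 → 13523
End of period: [6803, 18221, 13523, 9484, 9623, 18251]
After projecting period 2:
Births: 18221 × 0.493 = 8983
15–29: 6803 × 0.954 = 6490
30–44: 18221 × 0.956 = 17419
45–59: 13523 × 0.958 = 12955
60–74: 9484 × 0.972 = 9218
75–89: 9623 × 0.976 = 9392
Net migration: 30–44 + 330 → 17749
End of period: [8983, 6490, 17749, 12955, 9218, 9392]
Scenario A total after 2 periods: 64787
Scenario B projection —
After projecting period 1:
Births: 13800 × 0.443 = 6113
15–29: 19100 × 0.954 = 18221
30–44: 13800 × 0.956 = 13193
45–59: 9900 × 0.958 = 9484
60–74: 9900 × 0.972 = 9623
75–89: 18700 × 0.976 = 18251
Net migration: 30–44 + 330 → 13523
End of period: [6113, 18221, 13523, 9484, 9623, 18251]
After projecting period 2:
Births: 18221 × 0.443 = 8072
15–29: 6113 × 0.954 = 5832
30–44: 18221 × 0.956 = 17419
45–59: 13523 × 0.958 = 12955
60–74: 9484 × 0.972 = 9218
75–89: 9623 × 0.976 = 9392
Net migration: 30–44 + 330 → 17749
End of period: [8072, 5832, 17749, 12955, 9218, 9392]
Scenario B total after 2 periods: 63218
Difference B − A = 63218 − 64787 = -1569

-1569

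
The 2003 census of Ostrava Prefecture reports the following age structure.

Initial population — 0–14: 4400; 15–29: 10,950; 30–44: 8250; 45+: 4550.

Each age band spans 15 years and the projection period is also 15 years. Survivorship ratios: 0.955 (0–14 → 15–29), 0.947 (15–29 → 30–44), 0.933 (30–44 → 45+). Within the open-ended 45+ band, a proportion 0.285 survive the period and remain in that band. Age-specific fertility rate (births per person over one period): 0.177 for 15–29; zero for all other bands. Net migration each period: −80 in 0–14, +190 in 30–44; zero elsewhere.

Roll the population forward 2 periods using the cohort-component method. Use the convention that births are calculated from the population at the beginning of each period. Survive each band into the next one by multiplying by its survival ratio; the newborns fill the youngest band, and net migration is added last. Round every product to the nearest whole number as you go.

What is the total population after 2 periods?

After projecting period 1:
Births: 10950 × 0.177 = 1938
15–29: 4400 × 0.955 = 4202
30–44: 10950 × 0.947 = 10370
45+: 8250 × 0.933 + 4550 × 0.285 = 7697 + 1297 = 8994
Net migration: 0–14 − 80 → 1858; 30–44 + 190 → 10560
End of period: [1858, 4202, 10560, 8994]
After projecting period 2:
Births: 4202 × 0.177 = 744
15–29: 1858 × 0.955 = 1774
30–44: 4202 × 0.947 = 3979
45+: 10560 × 0.933 + 8994 × 0.285 = 9852 + 2563 = 12415
Net migration: 0–14 − 80 → 664; 30–44 + 190 → 4169
End of period: [664, 1774, 4169, 12415]
Total after period 2: 664 + 1774 + 4169 + 12415 = 19022

19022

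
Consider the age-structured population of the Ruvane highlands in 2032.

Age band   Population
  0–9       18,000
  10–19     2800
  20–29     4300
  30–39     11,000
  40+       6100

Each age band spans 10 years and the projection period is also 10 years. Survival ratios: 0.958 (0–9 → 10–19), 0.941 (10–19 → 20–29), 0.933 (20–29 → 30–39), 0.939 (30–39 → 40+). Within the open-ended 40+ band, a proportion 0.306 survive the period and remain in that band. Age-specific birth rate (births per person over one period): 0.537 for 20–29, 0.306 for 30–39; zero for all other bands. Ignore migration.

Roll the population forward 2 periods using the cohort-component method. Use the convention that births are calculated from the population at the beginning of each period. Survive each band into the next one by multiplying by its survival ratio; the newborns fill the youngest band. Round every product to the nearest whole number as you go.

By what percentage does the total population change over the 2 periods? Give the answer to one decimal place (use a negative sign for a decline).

Let band 1 be 0–9 through band 5 = 40+.
[period 1]
Births: 4300 × 0.537 = 2309 ; 11000 × 0.306 = 3366 → total 5675
Band 2: 18000 × 0.958 = 17244
Band 3: 2800 × 0.941 = 2635
Band 4: 4300 × 0.933 = 4012
Band 5: 11000 × 0.939 + 6100 × 0.306 = 10329 + 1867 = 12196
→ [5675, 17244, 2635, 4012, 12196]
[period 2]
Births: 2635 × 0.537 = 1415 ; 4012 × 0.306 = 1228 → total 2643
Band 2: 5675 × 0.958 = 5437
Band 3: 17244 × 0.941 = 16227
Band 4: 2635 × 0.933 = 2458
Band 5: 4012 × 0.939 + 12196 × 0.306 = 3767 + 3732 = 7499
→ [2643, 5437, 16227, 2458, 7499]
Total: 42200 → 34264; change = -7936; percentage change = -18.8%

-18.8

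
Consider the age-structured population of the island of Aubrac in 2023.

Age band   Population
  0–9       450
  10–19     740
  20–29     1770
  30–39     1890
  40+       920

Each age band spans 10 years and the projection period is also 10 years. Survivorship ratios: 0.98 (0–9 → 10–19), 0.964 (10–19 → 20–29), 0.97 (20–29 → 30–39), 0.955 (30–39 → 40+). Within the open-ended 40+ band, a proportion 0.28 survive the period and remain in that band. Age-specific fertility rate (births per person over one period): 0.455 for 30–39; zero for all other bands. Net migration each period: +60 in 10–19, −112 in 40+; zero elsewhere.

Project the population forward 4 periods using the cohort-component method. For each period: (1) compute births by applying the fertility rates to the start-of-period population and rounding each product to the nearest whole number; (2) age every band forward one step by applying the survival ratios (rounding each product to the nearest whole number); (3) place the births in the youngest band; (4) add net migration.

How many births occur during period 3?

315

After projecting period 1:
Births: 1890 * 0.455 = 860
10–19: 450 * 0.98 = 441
20–29: 740 * 0.964 = 713
30–39: 1770 * 0.97 = 1717
40+: 1890 * 0.955 + 920 * 0.28 = 1805 + 258 = 2063
Net migration: 10–19 + 60 → 501; 40+ − 112 → 1951
Giving 860 / 501 / 713 / 1717 / 1951.
After projecting period 2:
Births: 1717 * 0.455 = 781
10–19: 860 * 0.98 = 843
20–29: 501 * 0.964 = 483
30–39: 713 * 0.97 = 692
40+: 1717 * 0.955 + 1951 * 0.28 = 1640 + 546 = 2186
Net migration: 10–19 + 60 → 903; 40+ − 112 → 2074
Giving 781 / 903 / 483 / 692 / 2074.
After projecting period 3:
Births: 692 * 0.455 = 315
10–19: 781 * 0.98 = 765
20–29: 903 * 0.964 = 870
30–39: 483 * 0.97 = 469
40+: 692 * 0.955 + 2074 * 0.28 = 661 + 581 = 1242
Net migration: 10–19 + 60 → 825; 40+ − 112 → 1130
Giving 315 / 825 / 870 / 469 / 1130.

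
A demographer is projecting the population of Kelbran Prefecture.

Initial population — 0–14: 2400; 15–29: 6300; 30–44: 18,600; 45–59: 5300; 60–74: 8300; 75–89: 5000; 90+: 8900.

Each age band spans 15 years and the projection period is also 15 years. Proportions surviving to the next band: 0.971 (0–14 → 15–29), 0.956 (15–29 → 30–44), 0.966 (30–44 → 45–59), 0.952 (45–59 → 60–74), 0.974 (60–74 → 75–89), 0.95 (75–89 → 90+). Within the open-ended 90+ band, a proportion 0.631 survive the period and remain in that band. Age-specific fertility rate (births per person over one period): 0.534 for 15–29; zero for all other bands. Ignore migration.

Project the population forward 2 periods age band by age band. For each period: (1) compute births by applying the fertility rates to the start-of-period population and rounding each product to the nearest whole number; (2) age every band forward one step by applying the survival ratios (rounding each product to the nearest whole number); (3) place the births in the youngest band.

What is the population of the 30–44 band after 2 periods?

Period 1.
Births: 6300 * 0.534 = 3364
15–29: 2400 * 0.971 = 2330
30–44: 6300 * 0.956 = 6023
45–59: 18600 * 0.966 = 17968
60–74: 5300 * 0.952 = 5046
75–89: 8300 * 0.974 = 8084
90+: 5000 * 0.95 + 8900 * 0.631 = 4750 + 5616 = 10366
→ [3364, 2330, 6023, 17968, 5046, 8084, 10366]
Period 2.
Births: 2330 * 0.534 = 1244
15–29: 3364 * 0.971 = 3266
30–44: 2330 * 0.956 = 2227
45–59: 6023 * 0.966 = 5818
60–74: 17968 * 0.952 = 17106
75–89: 5046 * 0.974 = 4915
90+: 8084 * 0.95 + 10366 * 0.631 = 7680 + 6541 = 14221
→ [1244, 3266, 2227, 5818, 17106, 4915, 14221]

2227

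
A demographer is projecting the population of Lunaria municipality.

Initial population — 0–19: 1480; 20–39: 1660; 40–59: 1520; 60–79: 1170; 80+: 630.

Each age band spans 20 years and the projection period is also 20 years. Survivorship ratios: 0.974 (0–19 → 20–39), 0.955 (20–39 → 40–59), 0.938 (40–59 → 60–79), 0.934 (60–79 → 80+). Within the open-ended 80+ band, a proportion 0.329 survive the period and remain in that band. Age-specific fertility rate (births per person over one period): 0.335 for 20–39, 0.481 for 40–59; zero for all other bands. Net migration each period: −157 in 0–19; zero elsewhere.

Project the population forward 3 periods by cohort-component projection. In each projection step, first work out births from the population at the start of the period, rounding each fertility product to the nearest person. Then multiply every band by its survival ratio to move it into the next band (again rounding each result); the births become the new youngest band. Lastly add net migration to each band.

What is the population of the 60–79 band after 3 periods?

(Groups numbered youngest = 1 to oldest = 5.)
— Period 1 —
Births: 1660 × 0.335 = 556  |  1520 × 0.481 = 731 → 1287
Group 2: 1480 × 0.974 = 1442
Group 3: 1660 × 0.955 = 1585
Group 4: 1520 × 0.938 = 1426
Group 5: 1170 × 0.934 + 630 × 0.329 = 1093 + 207 = 1300
Net migration: Group 1 − 157 → 1130
Giving 1130 / 1442 / 1585 / 1426 / 1300.
— Period 2 —
Births: 1442 × 0.335 = 483  |  1585 × 0.481 = 762 → 1245
Group 2: 1130 × 0.974 = 1101
Group 3: 1442 × 0.955 = 1377
Group 4: 1585 × 0.938 = 1487
Group 5: 1426 × 0.934 + 1300 × 0.329 = 1332 + 428 = 1760
Net migration: Group 1 − 157 → 1088
Giving 1088 / 1101 / 1377 / 1487 / 1760.
— Period 3 —
Births: 1101 × 0.335 = 369  |  1377 × 0.481 = 662 → 1031
Group 2: 1088 × 0.974 = 1060
Group 3: 1101 × 0.955 = 1051
Group 4: 1377 × 0.938 = 1292
Group 5: 1487 × 0.934 + 1760 × 0.329 = 1389 + 579 = 1968
Net migration: Group 1 − 157 → 874
Giving 874 / 1060 / 1051 / 1292 / 1968.

1292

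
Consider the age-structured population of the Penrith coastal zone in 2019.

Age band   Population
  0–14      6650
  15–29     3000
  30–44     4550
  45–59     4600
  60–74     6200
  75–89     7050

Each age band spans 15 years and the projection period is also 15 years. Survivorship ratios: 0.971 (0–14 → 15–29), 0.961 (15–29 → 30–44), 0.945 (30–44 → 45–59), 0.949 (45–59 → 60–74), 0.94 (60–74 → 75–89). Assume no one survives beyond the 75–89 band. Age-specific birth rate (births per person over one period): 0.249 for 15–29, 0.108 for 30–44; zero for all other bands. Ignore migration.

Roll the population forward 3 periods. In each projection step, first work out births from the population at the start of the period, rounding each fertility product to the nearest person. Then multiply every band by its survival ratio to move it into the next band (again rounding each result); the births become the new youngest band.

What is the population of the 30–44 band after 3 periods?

1155

Numbering the bands 1..6 from youngest to oldest:
Period 1.
Births: 3000 * 0.249 = 747, 4550 * 0.108 = 491 ⇒ total 1238
Band 2: 6650 * 0.971 = 6457
Band 3: 3000 * 0.961 = 2883
Band 4: 4550 * 0.945 = 4300
Band 5: 4600 * 0.949 = 4365
Band 6: 6200 * 0.94 = 5828
Population now: 0–14=1238, 15–29=6457, 30–44=2883, 45–59=4300, 60–74=4365, 75–89=5828
Period 2.
Births: 6457 * 0.249 = 1608, 2883 * 0.108 = 311 ⇒ total 1919
Band 2: 1238 * 0.971 = 1202
Band 3: 6457 * 0.961 = 6205
Band 4: 2883 * 0.945 = 2724
Band 5: 4300 * 0.949 = 4081
Band 6: 4365 * 0.94 = 4103
Population now: 0–14=1919, 15–29=1202, 30–44=6205, 45–59=2724, 60–74=4081, 75–89=4103
Period 3.
Births: 1202 * 0.249 = 299, 6205 * 0.108 = 670 ⇒ total 969
Band 2: 1919 * 0.971 = 1863
Band 3: 1202 * 0.961 = 1155
Band 4: 6205 * 0.945 = 5864
Band 5: 2724 * 0.949 = 2585
Band 6: 4081 * 0.94 = 3836
Population now: 0–14=969, 15–29=1863, 30–44=1155, 45–59=5864, 60–74=2585, 75–89=3836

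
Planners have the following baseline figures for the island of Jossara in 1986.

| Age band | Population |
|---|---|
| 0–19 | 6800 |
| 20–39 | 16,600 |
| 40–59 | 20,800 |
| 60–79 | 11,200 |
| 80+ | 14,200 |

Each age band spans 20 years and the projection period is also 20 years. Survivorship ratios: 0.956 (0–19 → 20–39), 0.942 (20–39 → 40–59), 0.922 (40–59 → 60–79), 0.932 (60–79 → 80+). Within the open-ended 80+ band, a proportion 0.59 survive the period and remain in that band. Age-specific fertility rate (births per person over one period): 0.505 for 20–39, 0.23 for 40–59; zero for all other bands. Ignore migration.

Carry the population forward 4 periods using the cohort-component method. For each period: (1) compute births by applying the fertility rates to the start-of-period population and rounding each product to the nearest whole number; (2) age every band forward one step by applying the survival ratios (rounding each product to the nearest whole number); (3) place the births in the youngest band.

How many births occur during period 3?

After projecting period 1:
Births: 16600 * 0.505 = 8383  |  20800 * 0.23 = 4784 → total 13167
20–39: 6800 * 0.956 = 6501
40–59: 16600 * 0.942 = 15637
60–79: 20800 * 0.922 = 19178
80+: 11200 * 0.932 + 14200 * 0.59 = 10438 + 8378 = 18816
→ [13167, 6501, 15637, 19178, 18816]
After projecting period 2:
Births: 6501 * 0.505 = 3283  |  15637 * 0.23 = 3597 → total 6880
20–39: 13167 * 0.956 = 12588
40–59: 6501 * 0.942 = 6124
60–79: 15637 * 0.922 = 14417
80+: 19178 * 0.932 + 18816 * 0.59 = 17874 + 11101 = 28975
→ [6880, 12588, 6124, 14417, 28975]
After projecting period 3:
Births: 12588 * 0.505 = 6357  |  6124 * 0.23 = 1409 → total 7766
20–39: 6880 * 0.956 = 6577
40–59: 12588 * 0.942 = 11858
60–79: 6124 * 0.922 = 5646
80+: 14417 * 0.932 + 28975 * 0.59 = 13437 + 17095 = 30532
→ [7766, 6577, 11858, 5646, 30532]

7766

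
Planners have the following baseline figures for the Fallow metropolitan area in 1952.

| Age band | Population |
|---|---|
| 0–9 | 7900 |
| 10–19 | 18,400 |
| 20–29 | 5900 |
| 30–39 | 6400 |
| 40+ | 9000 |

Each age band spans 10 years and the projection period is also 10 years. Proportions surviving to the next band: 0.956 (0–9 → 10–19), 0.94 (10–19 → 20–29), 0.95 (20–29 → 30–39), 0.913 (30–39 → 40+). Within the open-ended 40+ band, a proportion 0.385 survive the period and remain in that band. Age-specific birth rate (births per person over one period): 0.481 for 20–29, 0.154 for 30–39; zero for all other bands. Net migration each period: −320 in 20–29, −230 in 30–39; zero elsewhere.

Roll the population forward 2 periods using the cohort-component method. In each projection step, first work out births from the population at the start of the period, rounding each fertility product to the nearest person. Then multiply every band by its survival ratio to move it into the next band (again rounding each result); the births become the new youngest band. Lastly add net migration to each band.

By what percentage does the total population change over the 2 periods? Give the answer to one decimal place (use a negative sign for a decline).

[period 1]
Births: 5900 * 0.481 = 2838 ; 6400 * 0.154 = 986 ⇒ total 3824
10–19: 7900 * 0.956 = 7552
20–29: 18400 * 0.94 = 17296
30–39: 5900 * 0.95 = 5605
40+: 6400 * 0.913 + 9000 * 0.385 = 5843 + 3465 = 9308
Net migration: 20–29 − 320 → 16976; 30–39 − 230 → 5375
→ [3824, 7552, 16976, 5375, 9308]
[period 2]
Births: 16976 * 0.481 = 8165 ; 5375 * 0.154 = 828 ⇒ total 8993
10–19: 3824 * 0.956 = 3656
20–29: 7552 * 0.94 = 7099
30–39: 16976 * 0.95 = 16127
40+: 5375 * 0.913 + 9308 * 0.385 = 4907 + 3584 = 8491
Net migration: 20–29 − 320 → 6779; 30–39 − 230 → 15897
→ [8993, 3656, 6779, 15897, 8491]
Total: 47600 → 43816; change = -3784; percentage change = -7.9%

-7.9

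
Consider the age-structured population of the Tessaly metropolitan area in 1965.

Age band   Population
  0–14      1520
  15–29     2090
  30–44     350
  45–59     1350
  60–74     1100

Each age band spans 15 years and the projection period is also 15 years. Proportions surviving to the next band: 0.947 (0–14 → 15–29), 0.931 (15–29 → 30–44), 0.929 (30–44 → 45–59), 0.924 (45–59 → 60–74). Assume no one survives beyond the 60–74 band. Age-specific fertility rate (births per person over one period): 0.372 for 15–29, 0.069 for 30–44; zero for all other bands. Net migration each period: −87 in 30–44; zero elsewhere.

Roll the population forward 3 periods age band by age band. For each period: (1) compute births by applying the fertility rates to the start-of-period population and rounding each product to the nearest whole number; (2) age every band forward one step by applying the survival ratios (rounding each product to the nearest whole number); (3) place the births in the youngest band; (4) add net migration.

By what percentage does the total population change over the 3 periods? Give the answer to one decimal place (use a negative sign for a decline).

[period 1]
Births: 2090 × 0.372 = 777  |  350 × 0.069 = 24 → total 801
15–29: 1520 × 0.947 = 1439
30–44: 2090 × 0.931 = 1946
45–59: 350 × 0.929 = 325
60–74: 1350 × 0.924 = 1247
Net migration: 30–44 − 87 → 1859
Giving 801 / 1439 / 1859 / 325 / 1247.
[period 2]
Births: 1439 × 0.372 = 535  |  1859 × 0.069 = 128 → total 663
15–29: 801 × 0.947 = 759
30–44: 1439 × 0.931 = 1340
45–59: 1859 × 0.929 = 1727
60–74: 325 × 0.924 = 300
Net migration: 30–44 − 87 → 1253
Giving 663 / 759 / 1253 / 1727 / 300.
[period 3]
Births: 759 × 0.372 = 282  |  1253 × 0.069 = 86 → total 368
15–29: 663 × 0.947 = 628
30–44: 759 × 0.931 = 707
45–59: 1253 × 0.929 = 1164
60–74: 1727 × 0.924 = 1596
Net migration: 30–44 − 87 → 620
Giving 368 / 628 / 620 / 1164 / 1596.
Total: 6410 → 4376; change = -2034; percentage change = -31.7%

-31.7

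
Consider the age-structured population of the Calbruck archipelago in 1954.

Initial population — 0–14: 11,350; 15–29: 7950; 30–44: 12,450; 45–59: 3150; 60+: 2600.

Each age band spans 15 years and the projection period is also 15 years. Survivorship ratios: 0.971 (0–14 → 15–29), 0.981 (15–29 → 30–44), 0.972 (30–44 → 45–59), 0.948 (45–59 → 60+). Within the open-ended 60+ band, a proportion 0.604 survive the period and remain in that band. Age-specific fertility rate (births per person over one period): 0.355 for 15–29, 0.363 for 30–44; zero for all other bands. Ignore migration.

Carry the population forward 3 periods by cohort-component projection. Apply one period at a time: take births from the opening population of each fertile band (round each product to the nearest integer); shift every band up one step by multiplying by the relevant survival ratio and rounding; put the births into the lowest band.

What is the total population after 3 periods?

Let group 1 be 0–14 through group 5 = 60+.
After projecting period 1:
Births: 7950 * 0.355 = 2822, 12450 * 0.363 = 4519 ⇒ total 7341
Group 2: 11350 * 0.971 = 11021
Group 3: 7950 * 0.981 = 7799
Group 4: 12450 * 0.972 = 12101
Group 5: 3150 * 0.948 + 2600 * 0.604 = 2986 + 1570 = 4556
→ [7341, 11021, 7799, 12101, 4556]
After projecting period 2:
Births: 11021 * 0.355 = 3912, 7799 * 0.363 = 2831 ⇒ total 6743
Group 2: 7341 * 0.971 = 7128
Group 3: 11021 * 0.981 = 10812
Group 4: 7799 * 0.972 = 7581
Group 5: 12101 * 0.948 + 4556 * 0.604 = 11472 + 2752 = 14224
→ [6743, 7128, 10812, 7581, 14224]
After projecting period 3:
Births: 7128 * 0.355 = 2530, 10812 * 0.363 = 3925 ⇒ total 6455
Group 2: 6743 * 0.971 = 6547
Group 3: 7128 * 0.981 = 6993
Group 4: 10812 * 0.972 = 10509
Group 5: 7581 * 0.948 + 14224 * 0.604 = 7187 + 8591 = 15778
→ [6455, 6547, 6993, 10509, 15778]
Total after period 3: 6455 + 6547 + 6993 + 10509 + 15778 = 46282

46282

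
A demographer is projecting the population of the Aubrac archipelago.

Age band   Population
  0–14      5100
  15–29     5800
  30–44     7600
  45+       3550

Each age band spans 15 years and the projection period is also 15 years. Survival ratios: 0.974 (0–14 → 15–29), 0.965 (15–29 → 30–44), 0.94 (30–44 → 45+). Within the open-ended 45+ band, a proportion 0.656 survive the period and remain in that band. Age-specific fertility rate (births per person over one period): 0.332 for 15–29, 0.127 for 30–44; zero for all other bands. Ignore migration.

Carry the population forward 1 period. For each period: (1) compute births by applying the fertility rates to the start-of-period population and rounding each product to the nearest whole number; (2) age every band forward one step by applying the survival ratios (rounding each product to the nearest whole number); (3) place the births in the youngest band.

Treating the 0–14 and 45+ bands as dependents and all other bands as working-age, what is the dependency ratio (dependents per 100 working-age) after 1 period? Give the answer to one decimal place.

117.0

After projecting period 1:
Births: 5800 × 0.332 = 1926, 7600 × 0.127 = 965 → 2891
15–29: 5100 × 0.974 = 4967
30–44: 5800 × 0.965 = 5597
45+: 7600 × 0.94 + 3550 × 0.656 = 7144 + 2329 = 9473
Population now: 0–14=2891, 15–29=4967, 30–44=5597, 45+=9473
Dependents (band 0–14 + band 45+) = 2891 + 9473 = 12364; working-age = 10564; ratio = 12364/10564 × 100 = 117.0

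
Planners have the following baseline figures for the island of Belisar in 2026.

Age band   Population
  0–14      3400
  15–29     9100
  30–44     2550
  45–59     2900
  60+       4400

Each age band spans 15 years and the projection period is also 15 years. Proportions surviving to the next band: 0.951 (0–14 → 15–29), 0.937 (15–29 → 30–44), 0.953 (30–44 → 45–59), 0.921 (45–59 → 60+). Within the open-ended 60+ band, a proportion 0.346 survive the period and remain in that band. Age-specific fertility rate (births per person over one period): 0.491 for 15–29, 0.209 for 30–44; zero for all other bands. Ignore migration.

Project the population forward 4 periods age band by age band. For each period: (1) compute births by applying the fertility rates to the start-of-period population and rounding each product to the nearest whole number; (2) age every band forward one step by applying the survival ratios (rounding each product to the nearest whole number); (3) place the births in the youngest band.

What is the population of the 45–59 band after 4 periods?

4247

Call the groups 1 to 5, youngest first.
— Period 1 —
Births: 9100 × 0.491 = 4468  |  2550 × 0.209 = 533 → 5001
Group 2: 3400 × 0.951 = 3233
Group 3: 9100 × 0.937 = 8527
Group 4: 2550 × 0.953 = 2430
Group 5: 2900 × 0.921 + 4400 × 0.346 = 2671 + 1522 = 4193
Population now: 0–14=5001, 15–29=3233, 30–44=8527, 45–59=2430, 60+=4193
— Period 2 —
Births: 3233 × 0.491 = 1587  |  8527 × 0.209 = 1782 → 3369
Group 2: 5001 × 0.951 = 4756
Group 3: 3233 × 0.937 = 3029
Group 4: 8527 × 0.953 = 8126
Group 5: 2430 × 0.921 + 4193 × 0.346 = 2238 + 1451 = 3689
Population now: 0–14=3369, 15–29=4756, 30–44=3029, 45–59=8126, 60+=3689
— Period 3 —
Births: 4756 × 0.491 = 2335  |  3029 × 0.209 = 633 → 2968
Group 2: 3369 × 0.951 = 3204
Group 3: 4756 × 0.937 = 4456
Group 4: 3029 × 0.953 = 2887
Group 5: 8126 × 0.921 + 3689 × 0.346 = 7484 + 1276 = 8760
Population now: 0–14=2968, 15–29=3204, 30–44=4456, 45–59=2887, 60+=8760
— Period 4 —
Births: 3204 × 0.491 = 1573  |  4456 × 0.209 = 931 → 2504
Group 2: 2968 × 0.951 = 2823
Group 3: 3204 × 0.937 = 3002
Group 4: 4456 × 0.953 = 4247
Group 5: 2887 × 0.921 + 8760 × 0.346 = 2659 + 3031 = 5690
Population now: 0–14=2504, 15–29=2823, 30–44=3002, 45–59=4247, 60+=5690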